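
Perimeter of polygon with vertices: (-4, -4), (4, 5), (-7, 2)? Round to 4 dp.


Sides: (-4, -4)->(4, 5): sqrt(145) = 12.041595, (4, 5)->(-7, 2): sqrt(130) = 11.401754, (-7, 2)->(-4, -4): sqrt(45) = 6.708204
Sum = 30.151553
Perimeter = 30.1516

30.1516


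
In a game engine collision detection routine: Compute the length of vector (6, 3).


|u| = sqrt(6^2 + 3^2) = sqrt(45) = 6.7082

6.7082


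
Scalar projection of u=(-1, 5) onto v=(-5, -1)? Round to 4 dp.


u.v = 0, |v| = sqrt(26) = 5.099
Scalar projection = u.v / |v| = 0 / sqrt(26) = 0

0


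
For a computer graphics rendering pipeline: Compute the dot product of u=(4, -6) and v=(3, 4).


u . v = u_x*v_x + u_y*v_y = 4*3 + (-6)*4
= 12 + (-24) = -12

-12


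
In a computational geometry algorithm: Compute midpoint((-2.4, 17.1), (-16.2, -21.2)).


M = (((-2.4)+(-16.2))/2, (17.1+(-21.2))/2)
= (-9.3, -2.05)

(-9.3, -2.05)


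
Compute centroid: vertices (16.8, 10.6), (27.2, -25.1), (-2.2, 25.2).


Centroid = ((x_A+x_B+x_C)/3, (y_A+y_B+y_C)/3)
= ((16.8+27.2+(-2.2))/3, (10.6+(-25.1)+25.2)/3)
= (13.9333, 3.5667)

(13.9333, 3.5667)


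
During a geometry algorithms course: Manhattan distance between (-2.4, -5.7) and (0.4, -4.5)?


|(-2.4)-0.4| + |(-5.7)-(-4.5)| = 2.8 + 1.2 = 4

4


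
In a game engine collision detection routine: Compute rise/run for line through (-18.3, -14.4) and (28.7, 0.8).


slope = (y2-y1)/(x2-x1) = (0.8-(-14.4))/(28.7-(-18.3)) = 15.2/47 = 0.3234

0.3234


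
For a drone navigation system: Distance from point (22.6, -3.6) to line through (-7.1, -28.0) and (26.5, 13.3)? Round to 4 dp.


|cross product| = 406.77
|line direction| = sqrt(2834.65) = 53.2414
Distance = 406.77/sqrt(2834.65) = 7.6401

7.6401


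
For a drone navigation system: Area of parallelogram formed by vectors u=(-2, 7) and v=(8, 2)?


|u x v| = |(-2)*2 - 7*8|
= |(-4) - 56| = 60

60


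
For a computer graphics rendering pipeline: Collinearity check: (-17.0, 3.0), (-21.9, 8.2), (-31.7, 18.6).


Cross product: ((-21.9)-(-17))*(18.6-3) - (8.2-3)*((-31.7)-(-17))
= 0

Yes, collinear


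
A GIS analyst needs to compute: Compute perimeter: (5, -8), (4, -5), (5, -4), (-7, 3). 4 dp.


Sides: (5, -8)->(4, -5): sqrt(10) = 3.162278, (4, -5)->(5, -4): sqrt(2) = 1.414214, (5, -4)->(-7, 3): sqrt(193) = 13.892444, (-7, 3)->(5, -8): sqrt(265) = 16.278821
Sum = 34.747757
Perimeter = 34.7478

34.7478


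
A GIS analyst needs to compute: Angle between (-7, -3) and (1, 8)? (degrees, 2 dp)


u.v = -31, |u| = sqrt(58) = 7.6158, |v| = sqrt(65) = 8.0623
cos(theta) = u.v/(|u||v|) = -31/sqrt(3770) = -0.504883
theta = acos(-0.504883) = 120.32 degrees

120.32 degrees


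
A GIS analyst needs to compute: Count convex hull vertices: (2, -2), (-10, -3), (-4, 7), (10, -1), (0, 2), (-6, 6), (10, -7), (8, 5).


Convex hull vertices (CCW): (-10, -3), (10, -7), (10, -1), (8, 5), (-4, 7), (-6, 6)
Count = 6

6


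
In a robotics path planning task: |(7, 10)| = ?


|u| = sqrt(7^2 + 10^2) = sqrt(149) = 12.2066

12.2066


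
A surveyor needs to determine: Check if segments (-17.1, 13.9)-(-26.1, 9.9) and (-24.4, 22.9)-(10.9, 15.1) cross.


Cross products: d1=-260.76, d2=-472.16, d3=-110.2, d4=101.2
d1*d2 < 0 and d3*d4 < 0? no

No, they don't intersect


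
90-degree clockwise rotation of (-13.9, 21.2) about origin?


90° CW: (x,y) -> (y, -x)
(-13.9,21.2) -> (21.2, 13.9)

(21.2, 13.9)


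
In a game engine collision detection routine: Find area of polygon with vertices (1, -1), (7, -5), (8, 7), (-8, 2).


Shoelace sum: (1*(-5) - 7*(-1)) + (7*7 - 8*(-5)) + (8*2 - (-8)*7) + ((-8)*(-1) - 1*2)
= 169
Area = |169|/2 = 84.5

84.5


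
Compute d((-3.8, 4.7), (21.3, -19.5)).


dx=25.1, dy=-24.2
d^2 = 25.1^2 + (-24.2)^2 = 1215.65
d = sqrt(1215.65) = 34.8662

34.8662


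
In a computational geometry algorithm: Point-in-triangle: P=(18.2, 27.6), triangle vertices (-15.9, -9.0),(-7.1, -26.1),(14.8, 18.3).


Cross products: AB x AP = 905.19, BC x BP = 52.71, CA x CP = -192.69
All same sign? no

No, outside


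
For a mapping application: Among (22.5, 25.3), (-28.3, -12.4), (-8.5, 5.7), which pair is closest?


d(P0,P1) = 63.2608, d(P0,P2) = 36.6764, d(P1,P2) = 26.8263
Closest: P1 and P2

Closest pair: (-28.3, -12.4) and (-8.5, 5.7), distance = 26.8263


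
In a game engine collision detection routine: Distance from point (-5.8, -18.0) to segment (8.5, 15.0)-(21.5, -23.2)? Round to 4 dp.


Project P onto AB: t = 0.66 (clamped to [0,1])
Closest point on segment: (17.0805, -10.2134)
Distance: 24.1691

24.1691


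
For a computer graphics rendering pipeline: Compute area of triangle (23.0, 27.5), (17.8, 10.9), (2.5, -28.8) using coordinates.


Area = |x_A(y_B-y_C) + x_B(y_C-y_A) + x_C(y_A-y_B)|/2
= |913.1 + (-1002.14) + 41.5|/2
= 47.54/2 = 23.77

23.77


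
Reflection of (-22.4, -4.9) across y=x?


Reflection over y=x: (x,y) -> (y,x)
(-22.4, -4.9) -> (-4.9, -22.4)

(-4.9, -22.4)


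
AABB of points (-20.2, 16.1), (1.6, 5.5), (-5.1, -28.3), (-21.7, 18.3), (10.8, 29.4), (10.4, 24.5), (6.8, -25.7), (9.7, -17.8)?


x range: [-21.7, 10.8]
y range: [-28.3, 29.4]
Bounding box: (-21.7,-28.3) to (10.8,29.4)

(-21.7,-28.3) to (10.8,29.4)


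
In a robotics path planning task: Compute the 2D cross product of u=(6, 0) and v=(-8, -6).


u x v = u_x*v_y - u_y*v_x = 6*(-6) - 0*(-8)
= (-36) - 0 = -36

-36


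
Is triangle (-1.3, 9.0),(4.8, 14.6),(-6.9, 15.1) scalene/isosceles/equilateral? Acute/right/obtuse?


Side lengths squared: AB^2=68.57, BC^2=137.14, CA^2=68.57
Sorted: [68.57, 68.57, 137.14]
By sides: Isosceles, By angles: Right

Isosceles, Right


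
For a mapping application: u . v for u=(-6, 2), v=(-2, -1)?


u . v = u_x*v_x + u_y*v_y = (-6)*(-2) + 2*(-1)
= 12 + (-2) = 10

10


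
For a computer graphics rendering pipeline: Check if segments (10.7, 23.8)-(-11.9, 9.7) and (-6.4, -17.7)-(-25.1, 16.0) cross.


Cross products: d1=-1352.32, d2=-327.03, d3=696.79, d4=-328.5
d1*d2 < 0 and d3*d4 < 0? no

No, they don't intersect


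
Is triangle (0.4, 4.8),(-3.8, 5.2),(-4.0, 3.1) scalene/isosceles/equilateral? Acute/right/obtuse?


Side lengths squared: AB^2=17.8, BC^2=4.45, CA^2=22.25
Sorted: [4.45, 17.8, 22.25]
By sides: Scalene, By angles: Right

Scalene, Right


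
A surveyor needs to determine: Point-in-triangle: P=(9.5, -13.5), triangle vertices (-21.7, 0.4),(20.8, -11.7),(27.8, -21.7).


Cross products: AB x AP = -213.23, BC x BP = -125.6, CA x CP = -1.47
All same sign? yes

Yes, inside


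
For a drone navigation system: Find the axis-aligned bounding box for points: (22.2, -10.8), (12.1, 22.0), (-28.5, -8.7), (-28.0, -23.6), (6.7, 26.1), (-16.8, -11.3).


x range: [-28.5, 22.2]
y range: [-23.6, 26.1]
Bounding box: (-28.5,-23.6) to (22.2,26.1)

(-28.5,-23.6) to (22.2,26.1)


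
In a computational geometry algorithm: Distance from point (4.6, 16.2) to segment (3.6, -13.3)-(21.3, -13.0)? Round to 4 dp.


Project P onto AB: t = 0.0847 (clamped to [0,1])
Closest point on segment: (5.0996, -13.2746)
Distance: 29.4788

29.4788


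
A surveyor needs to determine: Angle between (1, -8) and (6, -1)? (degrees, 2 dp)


u.v = 14, |u| = sqrt(65) = 8.0623, |v| = sqrt(37) = 6.0828
cos(theta) = u.v/(|u||v|) = 14/sqrt(2405) = 0.285477
theta = acos(0.285477) = 73.41 degrees

73.41 degrees


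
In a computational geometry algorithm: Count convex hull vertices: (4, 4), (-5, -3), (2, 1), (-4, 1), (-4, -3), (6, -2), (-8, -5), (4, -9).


Convex hull vertices (CCW): (-8, -5), (4, -9), (6, -2), (4, 4), (-4, 1)
Count = 5

5


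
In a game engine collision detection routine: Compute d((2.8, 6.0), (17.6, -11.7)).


dx=14.8, dy=-17.7
d^2 = 14.8^2 + (-17.7)^2 = 532.33
d = sqrt(532.33) = 23.0723

23.0723


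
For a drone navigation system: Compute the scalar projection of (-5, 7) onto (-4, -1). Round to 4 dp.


u.v = 13, |v| = sqrt(17) = 4.1231
Scalar projection = u.v / |v| = 13 / sqrt(17) = 3.153

3.153


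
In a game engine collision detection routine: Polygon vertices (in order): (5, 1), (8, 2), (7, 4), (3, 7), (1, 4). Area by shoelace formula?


Shoelace sum: (5*2 - 8*1) + (8*4 - 7*2) + (7*7 - 3*4) + (3*4 - 1*7) + (1*1 - 5*4)
= 43
Area = |43|/2 = 21.5

21.5


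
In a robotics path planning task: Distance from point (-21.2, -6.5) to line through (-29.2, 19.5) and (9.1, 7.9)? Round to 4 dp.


|cross product| = 903
|line direction| = sqrt(1601.45) = 40.0181
Distance = 903/sqrt(1601.45) = 22.5648

22.5648


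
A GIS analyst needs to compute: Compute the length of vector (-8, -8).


|u| = sqrt((-8)^2 + (-8)^2) = sqrt(128) = 11.3137

11.3137


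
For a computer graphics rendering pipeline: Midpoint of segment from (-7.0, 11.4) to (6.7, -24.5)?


M = (((-7)+6.7)/2, (11.4+(-24.5))/2)
= (-0.15, -6.55)

(-0.15, -6.55)


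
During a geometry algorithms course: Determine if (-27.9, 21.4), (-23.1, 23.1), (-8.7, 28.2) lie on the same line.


Cross product: ((-23.1)-(-27.9))*(28.2-21.4) - (23.1-21.4)*((-8.7)-(-27.9))
= 0

Yes, collinear


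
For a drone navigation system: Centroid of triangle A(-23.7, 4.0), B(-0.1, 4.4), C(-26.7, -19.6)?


Centroid = ((x_A+x_B+x_C)/3, (y_A+y_B+y_C)/3)
= (((-23.7)+(-0.1)+(-26.7))/3, (4+4.4+(-19.6))/3)
= (-16.8333, -3.7333)

(-16.8333, -3.7333)


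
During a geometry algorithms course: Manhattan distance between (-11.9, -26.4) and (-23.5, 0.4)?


|(-11.9)-(-23.5)| + |(-26.4)-0.4| = 11.6 + 26.8 = 38.4

38.4


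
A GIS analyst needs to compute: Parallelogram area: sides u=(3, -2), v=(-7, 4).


|u x v| = |3*4 - (-2)*(-7)|
= |12 - 14| = 2

2


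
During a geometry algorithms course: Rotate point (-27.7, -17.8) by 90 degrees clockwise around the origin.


90° CW: (x,y) -> (y, -x)
(-27.7,-17.8) -> (-17.8, 27.7)

(-17.8, 27.7)


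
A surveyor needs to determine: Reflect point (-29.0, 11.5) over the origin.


Reflection over origin: (x,y) -> (-x,-y)
(-29, 11.5) -> (29, -11.5)

(29, -11.5)


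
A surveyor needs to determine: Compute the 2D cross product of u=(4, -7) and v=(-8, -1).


u x v = u_x*v_y - u_y*v_x = 4*(-1) - (-7)*(-8)
= (-4) - 56 = -60

-60


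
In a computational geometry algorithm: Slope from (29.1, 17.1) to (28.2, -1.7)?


slope = (y2-y1)/(x2-x1) = ((-1.7)-17.1)/(28.2-29.1) = (-18.8)/(-0.9) = 20.8889

20.8889


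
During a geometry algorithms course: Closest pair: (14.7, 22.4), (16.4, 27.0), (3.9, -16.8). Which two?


d(P0,P1) = 4.9041, d(P0,P2) = 40.6605, d(P1,P2) = 45.5488
Closest: P0 and P1

Closest pair: (14.7, 22.4) and (16.4, 27.0), distance = 4.9041


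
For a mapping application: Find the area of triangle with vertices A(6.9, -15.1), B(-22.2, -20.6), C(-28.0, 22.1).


Area = |x_A(y_B-y_C) + x_B(y_C-y_A) + x_C(y_A-y_B)|/2
= |(-294.63) + (-825.84) + (-154)|/2
= 1274.47/2 = 637.235

637.235


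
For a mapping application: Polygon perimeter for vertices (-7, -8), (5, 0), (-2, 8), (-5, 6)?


Sides: (-7, -8)->(5, 0): sqrt(208) = 14.422205, (5, 0)->(-2, 8): sqrt(113) = 10.630146, (-2, 8)->(-5, 6): sqrt(13) = 3.605551, (-5, 6)->(-7, -8): sqrt(200) = 14.142136
Sum = 42.800038
Perimeter = 42.8

42.8


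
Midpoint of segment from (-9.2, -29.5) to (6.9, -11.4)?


M = (((-9.2)+6.9)/2, ((-29.5)+(-11.4))/2)
= (-1.15, -20.45)

(-1.15, -20.45)


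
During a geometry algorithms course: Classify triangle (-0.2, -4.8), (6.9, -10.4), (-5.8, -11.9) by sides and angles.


Side lengths squared: AB^2=81.77, BC^2=163.54, CA^2=81.77
Sorted: [81.77, 81.77, 163.54]
By sides: Isosceles, By angles: Right

Isosceles, Right


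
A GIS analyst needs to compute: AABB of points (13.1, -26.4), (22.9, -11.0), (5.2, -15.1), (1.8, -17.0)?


x range: [1.8, 22.9]
y range: [-26.4, -11]
Bounding box: (1.8,-26.4) to (22.9,-11)

(1.8,-26.4) to (22.9,-11)


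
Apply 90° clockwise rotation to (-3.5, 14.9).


90° CW: (x,y) -> (y, -x)
(-3.5,14.9) -> (14.9, 3.5)

(14.9, 3.5)


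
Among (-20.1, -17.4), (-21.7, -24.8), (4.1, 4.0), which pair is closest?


d(P0,P1) = 7.571, d(P0,P2) = 32.3048, d(P1,P2) = 38.6663
Closest: P0 and P1

Closest pair: (-20.1, -17.4) and (-21.7, -24.8), distance = 7.571


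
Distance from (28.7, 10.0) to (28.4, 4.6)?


dx=-0.3, dy=-5.4
d^2 = (-0.3)^2 + (-5.4)^2 = 29.25
d = sqrt(29.25) = 5.4083

5.4083


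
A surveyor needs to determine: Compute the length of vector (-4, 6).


|u| = sqrt((-4)^2 + 6^2) = sqrt(52) = 7.2111

7.2111


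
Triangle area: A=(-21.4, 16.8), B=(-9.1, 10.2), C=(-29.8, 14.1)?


Area = |x_A(y_B-y_C) + x_B(y_C-y_A) + x_C(y_A-y_B)|/2
= |83.46 + 24.57 + (-196.68)|/2
= 88.65/2 = 44.325

44.325


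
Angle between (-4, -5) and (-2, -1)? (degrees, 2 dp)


u.v = 13, |u| = sqrt(41) = 6.4031, |v| = sqrt(5) = 2.2361
cos(theta) = u.v/(|u||v|) = 13/sqrt(205) = 0.907959
theta = acos(0.907959) = 24.78 degrees

24.78 degrees


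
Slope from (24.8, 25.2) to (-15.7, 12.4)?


slope = (y2-y1)/(x2-x1) = (12.4-25.2)/((-15.7)-24.8) = (-12.8)/(-40.5) = 0.316

0.316


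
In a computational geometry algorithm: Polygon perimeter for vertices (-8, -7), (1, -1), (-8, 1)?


Sides: (-8, -7)->(1, -1): sqrt(117) = 10.816654, (1, -1)->(-8, 1): sqrt(85) = 9.219544, (-8, 1)->(-8, -7): sqrt(64) = 8
Sum = 28.036198
Perimeter = 28.0362

28.0362


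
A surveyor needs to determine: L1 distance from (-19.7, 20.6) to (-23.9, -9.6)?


|(-19.7)-(-23.9)| + |20.6-(-9.6)| = 4.2 + 30.2 = 34.4

34.4


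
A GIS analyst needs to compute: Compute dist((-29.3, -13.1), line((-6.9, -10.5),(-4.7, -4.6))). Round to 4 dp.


|cross product| = 126.44
|line direction| = sqrt(39.65) = 6.2968
Distance = 126.44/sqrt(39.65) = 20.08

20.08


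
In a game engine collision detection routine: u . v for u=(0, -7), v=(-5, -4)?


u . v = u_x*v_x + u_y*v_y = 0*(-5) + (-7)*(-4)
= 0 + 28 = 28

28


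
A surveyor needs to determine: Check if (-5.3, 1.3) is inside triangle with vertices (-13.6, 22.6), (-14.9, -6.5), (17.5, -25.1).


Cross products: AB x AP = 269.22, BC x BP = 431.28, CA x CP = 266.52
All same sign? yes

Yes, inside


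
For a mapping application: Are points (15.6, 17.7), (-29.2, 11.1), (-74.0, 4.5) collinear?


Cross product: ((-29.2)-15.6)*(4.5-17.7) - (11.1-17.7)*((-74)-15.6)
= 0

Yes, collinear


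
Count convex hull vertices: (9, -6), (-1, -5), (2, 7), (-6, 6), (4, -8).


Convex hull vertices (CCW): (-6, 6), (-1, -5), (4, -8), (9, -6), (2, 7)
Count = 5

5


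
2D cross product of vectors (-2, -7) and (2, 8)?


u x v = u_x*v_y - u_y*v_x = (-2)*8 - (-7)*2
= (-16) - (-14) = -2

-2


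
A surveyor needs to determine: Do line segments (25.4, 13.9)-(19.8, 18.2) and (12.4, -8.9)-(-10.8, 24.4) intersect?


Cross products: d1=-961.86, d2=-875.14, d3=183.58, d4=96.86
d1*d2 < 0 and d3*d4 < 0? no

No, they don't intersect


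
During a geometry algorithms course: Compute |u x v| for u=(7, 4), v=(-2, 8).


|u x v| = |7*8 - 4*(-2)|
= |56 - (-8)| = 64

64


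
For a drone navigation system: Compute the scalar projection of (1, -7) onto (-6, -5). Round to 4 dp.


u.v = 29, |v| = sqrt(61) = 7.8102
Scalar projection = u.v / |v| = 29 / sqrt(61) = 3.7131

3.7131


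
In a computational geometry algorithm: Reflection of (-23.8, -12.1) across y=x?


Reflection over y=x: (x,y) -> (y,x)
(-23.8, -12.1) -> (-12.1, -23.8)

(-12.1, -23.8)


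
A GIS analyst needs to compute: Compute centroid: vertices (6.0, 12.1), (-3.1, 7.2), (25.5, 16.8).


Centroid = ((x_A+x_B+x_C)/3, (y_A+y_B+y_C)/3)
= ((6+(-3.1)+25.5)/3, (12.1+7.2+16.8)/3)
= (9.4667, 12.0333)

(9.4667, 12.0333)


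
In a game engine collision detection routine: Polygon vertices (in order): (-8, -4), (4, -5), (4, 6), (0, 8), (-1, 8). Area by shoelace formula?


Shoelace sum: ((-8)*(-5) - 4*(-4)) + (4*6 - 4*(-5)) + (4*8 - 0*6) + (0*8 - (-1)*8) + ((-1)*(-4) - (-8)*8)
= 208
Area = |208|/2 = 104

104


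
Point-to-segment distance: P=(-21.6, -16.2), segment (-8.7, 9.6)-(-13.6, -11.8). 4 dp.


Project P onto AB: t = 1 (clamped to [0,1])
Closest point on segment: (-13.6, -11.8)
Distance: 9.1302

9.1302


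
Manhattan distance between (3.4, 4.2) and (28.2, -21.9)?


|3.4-28.2| + |4.2-(-21.9)| = 24.8 + 26.1 = 50.9

50.9


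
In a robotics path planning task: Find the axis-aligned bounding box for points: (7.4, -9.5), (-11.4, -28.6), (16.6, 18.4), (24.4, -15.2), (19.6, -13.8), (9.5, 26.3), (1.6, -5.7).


x range: [-11.4, 24.4]
y range: [-28.6, 26.3]
Bounding box: (-11.4,-28.6) to (24.4,26.3)

(-11.4,-28.6) to (24.4,26.3)


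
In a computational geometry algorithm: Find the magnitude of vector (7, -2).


|u| = sqrt(7^2 + (-2)^2) = sqrt(53) = 7.2801

7.2801


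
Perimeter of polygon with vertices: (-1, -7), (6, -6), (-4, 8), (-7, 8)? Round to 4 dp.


Sides: (-1, -7)->(6, -6): sqrt(50) = 7.071068, (6, -6)->(-4, 8): sqrt(296) = 17.204651, (-4, 8)->(-7, 8): sqrt(9) = 3, (-7, 8)->(-1, -7): sqrt(261) = 16.155494
Sum = 43.431213
Perimeter = 43.4312

43.4312


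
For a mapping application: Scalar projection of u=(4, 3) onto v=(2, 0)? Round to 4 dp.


u.v = 8, |v| = sqrt(4) = 2
Scalar projection = u.v / |v| = 8 / sqrt(4) = 4

4


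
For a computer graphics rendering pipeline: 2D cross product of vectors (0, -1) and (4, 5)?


u x v = u_x*v_y - u_y*v_x = 0*5 - (-1)*4
= 0 - (-4) = 4

4


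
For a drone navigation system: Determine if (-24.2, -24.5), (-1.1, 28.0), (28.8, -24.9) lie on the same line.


Cross product: ((-1.1)-(-24.2))*((-24.9)-(-24.5)) - (28-(-24.5))*(28.8-(-24.2))
= -2791.74

No, not collinear


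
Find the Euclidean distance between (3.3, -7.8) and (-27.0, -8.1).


dx=-30.3, dy=-0.3
d^2 = (-30.3)^2 + (-0.3)^2 = 918.18
d = sqrt(918.18) = 30.3015

30.3015


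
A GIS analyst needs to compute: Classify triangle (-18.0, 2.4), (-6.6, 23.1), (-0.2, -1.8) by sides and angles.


Side lengths squared: AB^2=558.45, BC^2=660.97, CA^2=334.48
Sorted: [334.48, 558.45, 660.97]
By sides: Scalene, By angles: Acute

Scalene, Acute


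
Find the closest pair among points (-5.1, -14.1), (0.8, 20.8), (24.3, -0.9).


d(P0,P1) = 35.3952, d(P0,P2) = 32.2273, d(P1,P2) = 31.9866
Closest: P1 and P2

Closest pair: (0.8, 20.8) and (24.3, -0.9), distance = 31.9866


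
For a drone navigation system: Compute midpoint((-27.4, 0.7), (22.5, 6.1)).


M = (((-27.4)+22.5)/2, (0.7+6.1)/2)
= (-2.45, 3.4)

(-2.45, 3.4)


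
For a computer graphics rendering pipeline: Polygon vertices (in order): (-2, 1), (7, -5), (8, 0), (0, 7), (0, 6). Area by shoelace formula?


Shoelace sum: ((-2)*(-5) - 7*1) + (7*0 - 8*(-5)) + (8*7 - 0*0) + (0*6 - 0*7) + (0*1 - (-2)*6)
= 111
Area = |111|/2 = 55.5

55.5


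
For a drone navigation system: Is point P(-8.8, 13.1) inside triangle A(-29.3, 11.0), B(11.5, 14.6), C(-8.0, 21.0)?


Cross products: AB x AP = 11.88, BC x BP = 159.17, CA x CP = 160.27
All same sign? yes

Yes, inside


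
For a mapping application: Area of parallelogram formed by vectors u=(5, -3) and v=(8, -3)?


|u x v| = |5*(-3) - (-3)*8|
= |(-15) - (-24)| = 9

9


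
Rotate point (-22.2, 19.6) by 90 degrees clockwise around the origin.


90° CW: (x,y) -> (y, -x)
(-22.2,19.6) -> (19.6, 22.2)

(19.6, 22.2)


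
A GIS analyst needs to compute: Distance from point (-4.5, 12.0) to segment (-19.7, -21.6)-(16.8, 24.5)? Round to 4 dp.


Project P onto AB: t = 0.6085 (clamped to [0,1])
Closest point on segment: (2.5091, 6.4505)
Distance: 8.9401

8.9401


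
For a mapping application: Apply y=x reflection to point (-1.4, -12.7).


Reflection over y=x: (x,y) -> (y,x)
(-1.4, -12.7) -> (-12.7, -1.4)

(-12.7, -1.4)


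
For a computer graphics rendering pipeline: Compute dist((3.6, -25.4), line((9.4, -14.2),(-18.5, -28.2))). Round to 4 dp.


|cross product| = 231.28
|line direction| = sqrt(974.41) = 31.2155
Distance = 231.28/sqrt(974.41) = 7.4091

7.4091


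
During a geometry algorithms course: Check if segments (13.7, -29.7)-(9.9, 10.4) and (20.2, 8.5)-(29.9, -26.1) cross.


Cross products: d1=-595.44, d2=-337.95, d3=-405.81, d4=-663.3
d1*d2 < 0 and d3*d4 < 0? no

No, they don't intersect


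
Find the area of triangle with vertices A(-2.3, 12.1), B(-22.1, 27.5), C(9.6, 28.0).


Area = |x_A(y_B-y_C) + x_B(y_C-y_A) + x_C(y_A-y_B)|/2
= |1.15 + (-351.39) + (-147.84)|/2
= 498.08/2 = 249.04

249.04


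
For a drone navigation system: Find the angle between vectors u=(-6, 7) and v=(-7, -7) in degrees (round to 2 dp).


u.v = -7, |u| = sqrt(85) = 9.2195, |v| = sqrt(98) = 9.8995
cos(theta) = u.v/(|u||v|) = -7/sqrt(8330) = -0.076696
theta = acos(-0.076696) = 94.4 degrees

94.4 degrees


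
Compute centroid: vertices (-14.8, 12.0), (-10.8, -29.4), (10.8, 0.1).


Centroid = ((x_A+x_B+x_C)/3, (y_A+y_B+y_C)/3)
= (((-14.8)+(-10.8)+10.8)/3, (12+(-29.4)+0.1)/3)
= (-4.9333, -5.7667)

(-4.9333, -5.7667)


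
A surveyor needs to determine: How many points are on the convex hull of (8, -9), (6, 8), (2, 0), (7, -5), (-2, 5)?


Convex hull vertices (CCW): (-2, 5), (8, -9), (6, 8)
Count = 3

3


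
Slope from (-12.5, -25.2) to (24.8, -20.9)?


slope = (y2-y1)/(x2-x1) = ((-20.9)-(-25.2))/(24.8-(-12.5)) = 4.3/37.3 = 0.1153

0.1153


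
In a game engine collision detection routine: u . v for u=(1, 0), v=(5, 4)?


u . v = u_x*v_x + u_y*v_y = 1*5 + 0*4
= 5 + 0 = 5

5


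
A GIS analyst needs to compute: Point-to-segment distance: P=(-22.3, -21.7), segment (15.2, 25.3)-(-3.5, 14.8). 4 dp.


Project P onto AB: t = 1 (clamped to [0,1])
Closest point on segment: (-3.5, 14.8)
Distance: 41.0572

41.0572


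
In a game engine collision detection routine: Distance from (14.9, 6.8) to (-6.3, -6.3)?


dx=-21.2, dy=-13.1
d^2 = (-21.2)^2 + (-13.1)^2 = 621.05
d = sqrt(621.05) = 24.9209

24.9209


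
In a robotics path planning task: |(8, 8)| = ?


|u| = sqrt(8^2 + 8^2) = sqrt(128) = 11.3137

11.3137


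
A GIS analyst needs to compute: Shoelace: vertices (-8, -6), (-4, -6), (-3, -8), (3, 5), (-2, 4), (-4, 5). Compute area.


Shoelace sum: ((-8)*(-6) - (-4)*(-6)) + ((-4)*(-8) - (-3)*(-6)) + ((-3)*5 - 3*(-8)) + (3*4 - (-2)*5) + ((-2)*5 - (-4)*4) + ((-4)*(-6) - (-8)*5)
= 139
Area = |139|/2 = 69.5

69.5


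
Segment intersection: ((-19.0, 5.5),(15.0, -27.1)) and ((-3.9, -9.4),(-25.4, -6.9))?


Cross products: d1=-282.6, d2=333.3, d3=-14.34, d4=-630.24
d1*d2 < 0 and d3*d4 < 0? no

No, they don't intersect


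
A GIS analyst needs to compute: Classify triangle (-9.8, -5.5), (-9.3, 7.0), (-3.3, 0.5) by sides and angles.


Side lengths squared: AB^2=156.5, BC^2=78.25, CA^2=78.25
Sorted: [78.25, 78.25, 156.5]
By sides: Isosceles, By angles: Right

Isosceles, Right


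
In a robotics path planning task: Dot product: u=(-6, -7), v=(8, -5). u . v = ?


u . v = u_x*v_x + u_y*v_y = (-6)*8 + (-7)*(-5)
= (-48) + 35 = -13

-13


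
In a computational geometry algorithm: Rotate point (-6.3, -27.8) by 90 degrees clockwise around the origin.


90° CW: (x,y) -> (y, -x)
(-6.3,-27.8) -> (-27.8, 6.3)

(-27.8, 6.3)


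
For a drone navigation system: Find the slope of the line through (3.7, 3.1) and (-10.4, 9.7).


slope = (y2-y1)/(x2-x1) = (9.7-3.1)/((-10.4)-3.7) = 6.6/(-14.1) = -0.4681

-0.4681


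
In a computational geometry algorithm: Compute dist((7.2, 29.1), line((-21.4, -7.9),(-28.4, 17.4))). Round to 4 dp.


|cross product| = 982.58
|line direction| = sqrt(689.09) = 26.2505
Distance = 982.58/sqrt(689.09) = 37.4309

37.4309


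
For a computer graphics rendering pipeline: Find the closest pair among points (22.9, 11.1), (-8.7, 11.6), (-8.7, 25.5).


d(P0,P1) = 31.604, d(P0,P2) = 34.7264, d(P1,P2) = 13.9
Closest: P1 and P2

Closest pair: (-8.7, 11.6) and (-8.7, 25.5), distance = 13.9


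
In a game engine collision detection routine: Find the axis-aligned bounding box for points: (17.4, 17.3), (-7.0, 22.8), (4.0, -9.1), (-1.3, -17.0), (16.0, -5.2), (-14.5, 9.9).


x range: [-14.5, 17.4]
y range: [-17, 22.8]
Bounding box: (-14.5,-17) to (17.4,22.8)

(-14.5,-17) to (17.4,22.8)


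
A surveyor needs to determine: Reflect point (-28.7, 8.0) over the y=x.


Reflection over y=x: (x,y) -> (y,x)
(-28.7, 8) -> (8, -28.7)

(8, -28.7)


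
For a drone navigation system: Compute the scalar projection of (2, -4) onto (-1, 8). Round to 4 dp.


u.v = -34, |v| = sqrt(65) = 8.0623
Scalar projection = u.v / |v| = -34 / sqrt(65) = -4.2172

-4.2172


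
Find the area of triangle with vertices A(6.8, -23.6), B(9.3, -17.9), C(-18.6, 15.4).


Area = |x_A(y_B-y_C) + x_B(y_C-y_A) + x_C(y_A-y_B)|/2
= |(-226.44) + 362.7 + 106.02|/2
= 242.28/2 = 121.14

121.14


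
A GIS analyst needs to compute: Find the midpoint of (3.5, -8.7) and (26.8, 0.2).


M = ((3.5+26.8)/2, ((-8.7)+0.2)/2)
= (15.15, -4.25)

(15.15, -4.25)


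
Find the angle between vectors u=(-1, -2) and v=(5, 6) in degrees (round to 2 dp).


u.v = -17, |u| = sqrt(5) = 2.2361, |v| = sqrt(61) = 7.8102
cos(theta) = u.v/(|u||v|) = -17/sqrt(305) = -0.973417
theta = acos(-0.973417) = 166.76 degrees

166.76 degrees


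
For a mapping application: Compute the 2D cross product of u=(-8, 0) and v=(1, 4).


u x v = u_x*v_y - u_y*v_x = (-8)*4 - 0*1
= (-32) - 0 = -32

-32


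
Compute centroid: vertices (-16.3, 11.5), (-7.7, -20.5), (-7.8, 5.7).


Centroid = ((x_A+x_B+x_C)/3, (y_A+y_B+y_C)/3)
= (((-16.3)+(-7.7)+(-7.8))/3, (11.5+(-20.5)+5.7)/3)
= (-10.6, -1.1)

(-10.6, -1.1)


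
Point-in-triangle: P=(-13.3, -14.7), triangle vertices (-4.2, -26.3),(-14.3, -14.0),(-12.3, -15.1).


Cross products: AB x AP = -5.23, BC x BP = -0.3, CA x CP = -7.96
All same sign? yes

Yes, inside


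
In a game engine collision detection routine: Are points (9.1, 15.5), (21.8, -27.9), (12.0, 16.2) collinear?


Cross product: (21.8-9.1)*(16.2-15.5) - ((-27.9)-15.5)*(12-9.1)
= 134.75

No, not collinear


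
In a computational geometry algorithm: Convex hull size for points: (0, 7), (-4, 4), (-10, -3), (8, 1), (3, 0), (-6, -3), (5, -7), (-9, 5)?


Convex hull vertices (CCW): (-10, -3), (5, -7), (8, 1), (0, 7), (-9, 5)
Count = 5

5


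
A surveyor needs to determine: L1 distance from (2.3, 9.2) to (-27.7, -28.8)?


|2.3-(-27.7)| + |9.2-(-28.8)| = 30 + 38 = 68

68


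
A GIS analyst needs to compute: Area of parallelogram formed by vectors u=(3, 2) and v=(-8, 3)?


|u x v| = |3*3 - 2*(-8)|
= |9 - (-16)| = 25

25


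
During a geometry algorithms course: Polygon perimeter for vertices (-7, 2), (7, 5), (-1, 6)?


Sides: (-7, 2)->(7, 5): sqrt(205) = 14.317821, (7, 5)->(-1, 6): sqrt(65) = 8.062258, (-1, 6)->(-7, 2): sqrt(52) = 7.211103
Sum = 29.591182
Perimeter = 29.5912

29.5912


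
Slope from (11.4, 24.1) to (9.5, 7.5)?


slope = (y2-y1)/(x2-x1) = (7.5-24.1)/(9.5-11.4) = (-16.6)/(-1.9) = 8.7368

8.7368


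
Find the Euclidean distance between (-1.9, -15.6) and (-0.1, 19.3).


dx=1.8, dy=34.9
d^2 = 1.8^2 + 34.9^2 = 1221.25
d = sqrt(1221.25) = 34.9464

34.9464


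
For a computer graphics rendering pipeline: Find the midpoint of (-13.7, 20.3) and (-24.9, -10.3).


M = (((-13.7)+(-24.9))/2, (20.3+(-10.3))/2)
= (-19.3, 5)

(-19.3, 5)


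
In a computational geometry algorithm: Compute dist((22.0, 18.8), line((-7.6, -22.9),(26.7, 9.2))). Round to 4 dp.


|cross product| = 480.15
|line direction| = sqrt(2206.9) = 46.9777
Distance = 480.15/sqrt(2206.9) = 10.2208

10.2208


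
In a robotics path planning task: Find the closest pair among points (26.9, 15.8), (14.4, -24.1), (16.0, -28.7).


d(P0,P1) = 41.8122, d(P0,P2) = 45.8155, d(P1,P2) = 4.8703
Closest: P1 and P2

Closest pair: (14.4, -24.1) and (16.0, -28.7), distance = 4.8703


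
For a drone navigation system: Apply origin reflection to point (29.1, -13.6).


Reflection over origin: (x,y) -> (-x,-y)
(29.1, -13.6) -> (-29.1, 13.6)

(-29.1, 13.6)


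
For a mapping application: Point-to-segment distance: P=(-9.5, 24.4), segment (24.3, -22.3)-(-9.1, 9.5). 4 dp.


Project P onto AB: t = 1 (clamped to [0,1])
Closest point on segment: (-9.1, 9.5)
Distance: 14.9054

14.9054


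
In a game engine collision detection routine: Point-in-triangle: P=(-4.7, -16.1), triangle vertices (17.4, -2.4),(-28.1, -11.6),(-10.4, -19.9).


Cross products: AB x AP = 420.03, BC x BP = 114.57, CA x CP = 5.89
All same sign? yes

Yes, inside


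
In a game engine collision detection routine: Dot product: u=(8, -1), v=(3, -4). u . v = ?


u . v = u_x*v_x + u_y*v_y = 8*3 + (-1)*(-4)
= 24 + 4 = 28

28


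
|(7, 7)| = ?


|u| = sqrt(7^2 + 7^2) = sqrt(98) = 9.8995

9.8995


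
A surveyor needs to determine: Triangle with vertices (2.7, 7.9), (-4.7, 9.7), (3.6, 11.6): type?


Side lengths squared: AB^2=58, BC^2=72.5, CA^2=14.5
Sorted: [14.5, 58, 72.5]
By sides: Scalene, By angles: Right

Scalene, Right


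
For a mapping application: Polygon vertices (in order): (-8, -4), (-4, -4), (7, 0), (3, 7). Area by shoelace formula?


Shoelace sum: ((-8)*(-4) - (-4)*(-4)) + ((-4)*0 - 7*(-4)) + (7*7 - 3*0) + (3*(-4) - (-8)*7)
= 137
Area = |137|/2 = 68.5

68.5


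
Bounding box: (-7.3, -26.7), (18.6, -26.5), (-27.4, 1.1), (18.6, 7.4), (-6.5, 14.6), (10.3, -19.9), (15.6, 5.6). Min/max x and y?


x range: [-27.4, 18.6]
y range: [-26.7, 14.6]
Bounding box: (-27.4,-26.7) to (18.6,14.6)

(-27.4,-26.7) to (18.6,14.6)


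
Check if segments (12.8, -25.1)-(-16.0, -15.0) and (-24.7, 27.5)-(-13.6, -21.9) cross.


Cross products: d1=1268.64, d2=-41.97, d3=-1136.13, d4=174.48
d1*d2 < 0 and d3*d4 < 0? yes

Yes, they intersect


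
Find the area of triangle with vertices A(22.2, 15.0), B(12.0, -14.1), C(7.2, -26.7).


Area = |x_A(y_B-y_C) + x_B(y_C-y_A) + x_C(y_A-y_B)|/2
= |279.72 + (-500.4) + 209.52|/2
= 11.16/2 = 5.58

5.58


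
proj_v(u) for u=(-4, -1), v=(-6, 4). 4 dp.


u.v = 20, |v| = sqrt(52) = 7.2111
Scalar projection = u.v / |v| = 20 / sqrt(52) = 2.7735

2.7735


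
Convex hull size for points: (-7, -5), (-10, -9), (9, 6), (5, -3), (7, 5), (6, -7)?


Convex hull vertices (CCW): (-10, -9), (6, -7), (9, 6), (7, 5), (-7, -5)
Count = 5

5


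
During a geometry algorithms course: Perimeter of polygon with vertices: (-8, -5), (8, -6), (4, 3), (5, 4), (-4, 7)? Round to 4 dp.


Sides: (-8, -5)->(8, -6): sqrt(257) = 16.03122, (8, -6)->(4, 3): sqrt(97) = 9.848858, (4, 3)->(5, 4): sqrt(2) = 1.414214, (5, 4)->(-4, 7): sqrt(90) = 9.486833, (-4, 7)->(-8, -5): sqrt(160) = 12.649111
Sum = 49.430236
Perimeter = 49.4302

49.4302


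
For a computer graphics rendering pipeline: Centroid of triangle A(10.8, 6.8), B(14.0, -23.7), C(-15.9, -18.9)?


Centroid = ((x_A+x_B+x_C)/3, (y_A+y_B+y_C)/3)
= ((10.8+14+(-15.9))/3, (6.8+(-23.7)+(-18.9))/3)
= (2.9667, -11.9333)

(2.9667, -11.9333)


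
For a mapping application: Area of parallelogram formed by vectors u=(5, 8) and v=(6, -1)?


|u x v| = |5*(-1) - 8*6|
= |(-5) - 48| = 53

53


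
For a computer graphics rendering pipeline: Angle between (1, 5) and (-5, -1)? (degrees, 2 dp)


u.v = -10, |u| = sqrt(26) = 5.099, |v| = sqrt(26) = 5.099
cos(theta) = u.v/(|u||v|) = -10/sqrt(676) = -0.384615
theta = acos(-0.384615) = 112.62 degrees

112.62 degrees


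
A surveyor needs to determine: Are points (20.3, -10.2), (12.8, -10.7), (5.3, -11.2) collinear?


Cross product: (12.8-20.3)*((-11.2)-(-10.2)) - ((-10.7)-(-10.2))*(5.3-20.3)
= 0

Yes, collinear


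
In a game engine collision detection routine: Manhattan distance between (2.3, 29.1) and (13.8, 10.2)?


|2.3-13.8| + |29.1-10.2| = 11.5 + 18.9 = 30.4

30.4


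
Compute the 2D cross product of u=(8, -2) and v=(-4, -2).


u x v = u_x*v_y - u_y*v_x = 8*(-2) - (-2)*(-4)
= (-16) - 8 = -24

-24


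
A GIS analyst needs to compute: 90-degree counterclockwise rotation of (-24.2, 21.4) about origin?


90° CCW: (x,y) -> (-y, x)
(-24.2,21.4) -> (-21.4, -24.2)

(-21.4, -24.2)


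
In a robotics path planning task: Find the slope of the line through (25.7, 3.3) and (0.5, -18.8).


slope = (y2-y1)/(x2-x1) = ((-18.8)-3.3)/(0.5-25.7) = (-22.1)/(-25.2) = 0.877

0.877


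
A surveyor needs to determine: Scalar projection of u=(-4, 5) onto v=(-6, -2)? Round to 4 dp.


u.v = 14, |v| = sqrt(40) = 6.3246
Scalar projection = u.v / |v| = 14 / sqrt(40) = 2.2136

2.2136


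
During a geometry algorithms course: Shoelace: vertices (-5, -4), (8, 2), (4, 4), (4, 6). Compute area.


Shoelace sum: ((-5)*2 - 8*(-4)) + (8*4 - 4*2) + (4*6 - 4*4) + (4*(-4) - (-5)*6)
= 68
Area = |68|/2 = 34

34


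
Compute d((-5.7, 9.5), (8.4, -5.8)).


dx=14.1, dy=-15.3
d^2 = 14.1^2 + (-15.3)^2 = 432.9
d = sqrt(432.9) = 20.8062

20.8062


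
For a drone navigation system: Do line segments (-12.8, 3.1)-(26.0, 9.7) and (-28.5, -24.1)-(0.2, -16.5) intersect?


Cross products: d1=661.32, d2=555.86, d3=-951.74, d4=-846.28
d1*d2 < 0 and d3*d4 < 0? no

No, they don't intersect


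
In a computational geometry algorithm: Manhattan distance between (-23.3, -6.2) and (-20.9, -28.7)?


|(-23.3)-(-20.9)| + |(-6.2)-(-28.7)| = 2.4 + 22.5 = 24.9

24.9


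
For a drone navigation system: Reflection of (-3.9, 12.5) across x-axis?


Reflection over x-axis: (x,y) -> (x,-y)
(-3.9, 12.5) -> (-3.9, -12.5)

(-3.9, -12.5)


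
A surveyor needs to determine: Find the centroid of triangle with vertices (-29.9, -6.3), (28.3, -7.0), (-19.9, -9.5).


Centroid = ((x_A+x_B+x_C)/3, (y_A+y_B+y_C)/3)
= (((-29.9)+28.3+(-19.9))/3, ((-6.3)+(-7)+(-9.5))/3)
= (-7.1667, -7.6)

(-7.1667, -7.6)


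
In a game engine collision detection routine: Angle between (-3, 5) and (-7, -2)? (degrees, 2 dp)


u.v = 11, |u| = sqrt(34) = 5.831, |v| = sqrt(53) = 7.2801
cos(theta) = u.v/(|u||v|) = 11/sqrt(1802) = 0.259129
theta = acos(0.259129) = 74.98 degrees

74.98 degrees


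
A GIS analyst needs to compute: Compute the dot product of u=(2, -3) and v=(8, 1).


u . v = u_x*v_x + u_y*v_y = 2*8 + (-3)*1
= 16 + (-3) = 13

13


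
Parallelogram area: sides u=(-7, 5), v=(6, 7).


|u x v| = |(-7)*7 - 5*6|
= |(-49) - 30| = 79

79


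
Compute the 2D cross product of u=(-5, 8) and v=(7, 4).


u x v = u_x*v_y - u_y*v_x = (-5)*4 - 8*7
= (-20) - 56 = -76

-76


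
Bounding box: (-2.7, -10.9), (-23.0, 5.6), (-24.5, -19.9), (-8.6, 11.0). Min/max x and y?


x range: [-24.5, -2.7]
y range: [-19.9, 11]
Bounding box: (-24.5,-19.9) to (-2.7,11)

(-24.5,-19.9) to (-2.7,11)


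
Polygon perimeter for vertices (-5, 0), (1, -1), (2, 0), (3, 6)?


Sides: (-5, 0)->(1, -1): sqrt(37) = 6.082763, (1, -1)->(2, 0): sqrt(2) = 1.414214, (2, 0)->(3, 6): sqrt(37) = 6.082763, (3, 6)->(-5, 0): sqrt(100) = 10
Sum = 23.57974
Perimeter = 23.5797

23.5797


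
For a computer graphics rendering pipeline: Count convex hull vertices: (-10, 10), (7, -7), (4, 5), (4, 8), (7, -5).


Convex hull vertices (CCW): (-10, 10), (7, -7), (7, -5), (4, 8)
Count = 4

4


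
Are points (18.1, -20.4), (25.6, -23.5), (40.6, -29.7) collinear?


Cross product: (25.6-18.1)*((-29.7)-(-20.4)) - ((-23.5)-(-20.4))*(40.6-18.1)
= 0

Yes, collinear


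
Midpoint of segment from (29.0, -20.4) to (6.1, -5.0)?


M = ((29+6.1)/2, ((-20.4)+(-5))/2)
= (17.55, -12.7)

(17.55, -12.7)


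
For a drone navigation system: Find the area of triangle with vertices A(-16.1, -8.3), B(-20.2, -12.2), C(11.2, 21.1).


Area = |x_A(y_B-y_C) + x_B(y_C-y_A) + x_C(y_A-y_B)|/2
= |536.13 + (-593.88) + 43.68|/2
= 14.07/2 = 7.035

7.035


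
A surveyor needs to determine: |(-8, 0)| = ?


|u| = sqrt((-8)^2 + 0^2) = sqrt(64) = 8

8


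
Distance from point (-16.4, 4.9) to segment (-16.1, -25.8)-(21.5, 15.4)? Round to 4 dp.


Project P onto AB: t = 0.4029 (clamped to [0,1])
Closest point on segment: (-0.9503, -9.1998)
Distance: 20.9164

20.9164


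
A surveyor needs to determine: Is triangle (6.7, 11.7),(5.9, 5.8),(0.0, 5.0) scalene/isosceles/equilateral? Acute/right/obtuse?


Side lengths squared: AB^2=35.45, BC^2=35.45, CA^2=89.78
Sorted: [35.45, 35.45, 89.78]
By sides: Isosceles, By angles: Obtuse

Isosceles, Obtuse


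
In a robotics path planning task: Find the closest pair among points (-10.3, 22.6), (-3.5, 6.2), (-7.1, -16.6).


d(P0,P1) = 17.7539, d(P0,P2) = 39.3304, d(P1,P2) = 23.0825
Closest: P0 and P1

Closest pair: (-10.3, 22.6) and (-3.5, 6.2), distance = 17.7539


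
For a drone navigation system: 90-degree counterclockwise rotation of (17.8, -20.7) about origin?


90° CCW: (x,y) -> (-y, x)
(17.8,-20.7) -> (20.7, 17.8)

(20.7, 17.8)


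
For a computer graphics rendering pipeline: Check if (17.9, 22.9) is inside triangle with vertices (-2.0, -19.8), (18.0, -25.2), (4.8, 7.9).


Cross products: AB x AP = 961.46, BC x BP = -631.61, CA x CP = 260.87
All same sign? no

No, outside


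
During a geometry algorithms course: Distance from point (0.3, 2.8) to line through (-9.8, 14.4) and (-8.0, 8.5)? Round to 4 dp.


|cross product| = 38.71
|line direction| = sqrt(38.05) = 6.1685
Distance = 38.71/sqrt(38.05) = 6.2755

6.2755


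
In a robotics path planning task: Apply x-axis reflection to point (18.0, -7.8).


Reflection over x-axis: (x,y) -> (x,-y)
(18, -7.8) -> (18, 7.8)

(18, 7.8)


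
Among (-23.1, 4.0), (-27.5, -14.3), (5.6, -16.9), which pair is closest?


d(P0,P1) = 18.8215, d(P0,P2) = 35.5035, d(P1,P2) = 33.202
Closest: P0 and P1

Closest pair: (-23.1, 4.0) and (-27.5, -14.3), distance = 18.8215


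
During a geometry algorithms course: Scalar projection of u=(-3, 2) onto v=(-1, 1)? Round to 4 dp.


u.v = 5, |v| = sqrt(2) = 1.4142
Scalar projection = u.v / |v| = 5 / sqrt(2) = 3.5355

3.5355


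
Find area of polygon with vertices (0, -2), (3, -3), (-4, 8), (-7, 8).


Shoelace sum: (0*(-3) - 3*(-2)) + (3*8 - (-4)*(-3)) + ((-4)*8 - (-7)*8) + ((-7)*(-2) - 0*8)
= 56
Area = |56|/2 = 28

28


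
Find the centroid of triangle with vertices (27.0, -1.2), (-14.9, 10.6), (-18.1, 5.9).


Centroid = ((x_A+x_B+x_C)/3, (y_A+y_B+y_C)/3)
= ((27+(-14.9)+(-18.1))/3, ((-1.2)+10.6+5.9)/3)
= (-2, 5.1)

(-2, 5.1)


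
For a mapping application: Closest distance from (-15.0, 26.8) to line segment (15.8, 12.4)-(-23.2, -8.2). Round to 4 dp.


Project P onto AB: t = 0.465 (clamped to [0,1])
Closest point on segment: (-2.3344, 2.8213)
Distance: 27.1182

27.1182


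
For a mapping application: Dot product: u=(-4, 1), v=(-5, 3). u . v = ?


u . v = u_x*v_x + u_y*v_y = (-4)*(-5) + 1*3
= 20 + 3 = 23

23


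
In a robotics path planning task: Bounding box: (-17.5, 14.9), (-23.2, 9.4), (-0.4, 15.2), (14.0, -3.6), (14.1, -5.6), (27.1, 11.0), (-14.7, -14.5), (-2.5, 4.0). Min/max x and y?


x range: [-23.2, 27.1]
y range: [-14.5, 15.2]
Bounding box: (-23.2,-14.5) to (27.1,15.2)

(-23.2,-14.5) to (27.1,15.2)


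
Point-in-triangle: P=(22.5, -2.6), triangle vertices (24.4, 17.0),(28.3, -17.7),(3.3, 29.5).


Cross products: AB x AP = -142.37, BC x BP = -103.74, CA x CP = -437.31
All same sign? yes

Yes, inside


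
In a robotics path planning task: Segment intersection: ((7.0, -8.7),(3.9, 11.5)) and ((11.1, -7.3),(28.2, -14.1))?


Cross products: d1=-51.82, d2=272.52, d3=-87.16, d4=-411.5
d1*d2 < 0 and d3*d4 < 0? no

No, they don't intersect


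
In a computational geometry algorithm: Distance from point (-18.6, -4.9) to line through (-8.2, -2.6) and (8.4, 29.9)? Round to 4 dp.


|cross product| = 299.82
|line direction| = sqrt(1331.81) = 36.494
Distance = 299.82/sqrt(1331.81) = 8.2156

8.2156


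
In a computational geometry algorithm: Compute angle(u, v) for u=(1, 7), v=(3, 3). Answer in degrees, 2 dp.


u.v = 24, |u| = sqrt(50) = 7.0711, |v| = sqrt(18) = 4.2426
cos(theta) = u.v/(|u||v|) = 24/sqrt(900) = 0.8
theta = acos(0.8) = 36.87 degrees

36.87 degrees
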